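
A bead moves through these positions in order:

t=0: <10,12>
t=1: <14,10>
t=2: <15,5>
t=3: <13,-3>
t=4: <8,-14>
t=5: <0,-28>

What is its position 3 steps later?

<-42,-88>

Successive displacements: <+4,-2>, <+1,-5>, <-2,-8>, <-5,-11>, <-8,-14> — each changes by <-3,-3>.
step 6: <0,-28> + <-11,-17> → <-11,-45>
step 7: <-11,-45> + <-14,-20> → <-25,-65>
step 8: <-25,-65> + <-17,-23> → <-42,-88>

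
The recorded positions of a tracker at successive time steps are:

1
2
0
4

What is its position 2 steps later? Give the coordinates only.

12

Step-to-step displacements: +1, -2, +4; each is -2× the previous.
step 4: 4 − 8 → -4
step 5: -4 + 16 → 12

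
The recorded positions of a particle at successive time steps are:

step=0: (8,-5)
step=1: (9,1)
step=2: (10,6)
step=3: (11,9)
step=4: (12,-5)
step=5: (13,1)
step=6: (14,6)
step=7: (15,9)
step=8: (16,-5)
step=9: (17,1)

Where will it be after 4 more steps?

(21,1)

The first coordinate changes by +1 each step, so at step 13 it is 8 + 13·(1) = 21.
The second coordinate repeats the cycle [-5, 1, 6, 9] with period 4; step 13 mod 4 = 1, giving 1.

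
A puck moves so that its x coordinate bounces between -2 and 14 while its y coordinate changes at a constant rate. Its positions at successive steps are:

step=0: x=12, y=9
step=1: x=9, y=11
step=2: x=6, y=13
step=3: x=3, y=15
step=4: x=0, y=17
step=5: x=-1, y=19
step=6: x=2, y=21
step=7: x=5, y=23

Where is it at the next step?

x=8, y=25

The x coordinate travels 3 per step and bounces off the walls at -2 and 14.
  step 8: 5 → 8
The y coordinate changes by +2 each step: at step 8 it is 25.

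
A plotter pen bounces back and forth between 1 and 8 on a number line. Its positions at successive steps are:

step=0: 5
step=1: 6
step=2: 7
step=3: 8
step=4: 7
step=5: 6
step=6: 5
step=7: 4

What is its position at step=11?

The value travels 1 per step and bounces off the walls at 1 and 8.
  step 8: 4 → 3
  step 9: 3 → 2
  step 10: 2 → 1
  step 11: 1 → 2

2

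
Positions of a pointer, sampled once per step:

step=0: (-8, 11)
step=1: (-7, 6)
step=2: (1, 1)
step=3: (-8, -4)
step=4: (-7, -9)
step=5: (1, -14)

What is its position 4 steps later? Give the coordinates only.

(-8, -34)

The first coordinate repeats the cycle [-8, -7, 1] with period 3; step 9 mod 3 = 0, giving -8.
The second coordinate changes by -5 each step, so at step 9 it is 11 + 9·(-5) = -34.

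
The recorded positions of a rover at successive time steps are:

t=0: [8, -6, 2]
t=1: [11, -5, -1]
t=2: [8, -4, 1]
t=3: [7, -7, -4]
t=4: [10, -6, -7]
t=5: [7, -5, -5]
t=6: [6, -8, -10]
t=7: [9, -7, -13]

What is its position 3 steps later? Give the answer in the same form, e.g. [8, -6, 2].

Step-to-step displacements: [+3, +1, -3], [-3, +1, +2], [-1, -3, -5], [+3, +1, -3], [-3, +1, +2], [-1, -3, -5], [+3, +1, -3] — a repeating cycle of length 3.
step 8: apply [-3, +1, +2] → [6, -6, -11]
step 9: apply [-1, -3, -5] → [5, -9, -16]
step 10: apply [+3, +1, -3] → [8, -8, -19]

[8, -8, -19]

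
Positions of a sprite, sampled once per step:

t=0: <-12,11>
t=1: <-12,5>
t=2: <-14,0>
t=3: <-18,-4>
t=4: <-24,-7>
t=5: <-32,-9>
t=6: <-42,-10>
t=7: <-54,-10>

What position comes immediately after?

Taking differences between consecutive positions: <+0,-6>, <-2,-5>, <-4,-4>, <-6,-3>, <-8,-2>, <-10,-1>, <-12,+0>. These grow by <-2,+1> each step.
step 8: <-54,-10> + <-14,+1> → <-68,-9>

<-68,-9>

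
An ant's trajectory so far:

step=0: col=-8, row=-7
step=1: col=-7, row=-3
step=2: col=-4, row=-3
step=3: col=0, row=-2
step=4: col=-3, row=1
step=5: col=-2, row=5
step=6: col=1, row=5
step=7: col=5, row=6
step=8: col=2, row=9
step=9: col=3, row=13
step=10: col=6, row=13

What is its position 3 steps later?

Differencing gives (+1, +4), (+3, +0), (+4, +1), (-3, +3), (+1, +4), (+3, +0), (+4, +1), (-3, +3), (+1, +4), (+3, +0). This is the pattern (+1, +4), (+3, +0), (+4, +1), (-3, +3) repeated.
step 11: apply (+4, +1) → col=10, row=14
step 12: apply (-3, +3) → col=7, row=17
step 13: apply (+1, +4) → col=8, row=21

col=8, row=21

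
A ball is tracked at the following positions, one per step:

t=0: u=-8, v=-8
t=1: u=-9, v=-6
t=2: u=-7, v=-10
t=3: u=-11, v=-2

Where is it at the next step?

u=-3, v=-18

The jumps are (-1,+2), (+2,-4), (-4,+8) — a geometric progression with ratio -2.
step 4: u=-11, v=-2 + (+8,-16) → u=-3, v=-18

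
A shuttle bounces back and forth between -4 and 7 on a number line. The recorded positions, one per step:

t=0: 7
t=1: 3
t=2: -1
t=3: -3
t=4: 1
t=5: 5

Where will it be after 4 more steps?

-1

The value travels 4 per step and bounces off the walls at -4 and 7.
  step 6: 5 → 5
  step 7: 5 → 1
  step 8: 1 → -3
  step 9: -3 → -1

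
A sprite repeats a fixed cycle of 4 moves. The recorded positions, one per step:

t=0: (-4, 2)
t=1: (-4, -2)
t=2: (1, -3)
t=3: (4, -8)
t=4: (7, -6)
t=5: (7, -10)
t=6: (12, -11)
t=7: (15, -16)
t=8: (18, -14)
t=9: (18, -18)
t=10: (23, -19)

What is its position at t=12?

(29, -22)

Differencing gives (+0, -4), (+5, -1), (+3, -5), (+3, +2), (+0, -4), (+5, -1), (+3, -5), (+3, +2), (+0, -4), (+5, -1). This is the pattern (+0, -4), (+5, -1), (+3, -5), (+3, +2) repeated.
step 11: apply (+3, -5) → (26, -24)
step 12: apply (+3, +2) → (29, -22)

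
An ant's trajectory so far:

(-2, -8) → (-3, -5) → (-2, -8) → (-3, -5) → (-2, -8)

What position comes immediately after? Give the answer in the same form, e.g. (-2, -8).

The jumps are (-1, +3), (+1, -3), (-1, +3), (+1, -3) — a geometric progression with ratio -1.
step 5: (-2, -8) + (-1, +3) → (-3, -5)

(-3, -5)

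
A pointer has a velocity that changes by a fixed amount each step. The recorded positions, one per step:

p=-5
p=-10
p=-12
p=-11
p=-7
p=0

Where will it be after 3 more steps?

Successive displacements: -5, -2, +1, +4, +7 — each changes by +3.
step 6: 0 + 10 → p=10
step 7: 10 + 13 → p=23
step 8: 23 + 16 → p=39

p=39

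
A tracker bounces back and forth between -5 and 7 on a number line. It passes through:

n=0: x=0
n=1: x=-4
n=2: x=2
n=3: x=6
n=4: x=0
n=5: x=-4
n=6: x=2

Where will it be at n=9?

x=-4

The value travels 6 per step and bounces off the walls at -5 and 7.
  step 7: 2 → 6
  step 8: 6 → 0
  step 9: 0 → -4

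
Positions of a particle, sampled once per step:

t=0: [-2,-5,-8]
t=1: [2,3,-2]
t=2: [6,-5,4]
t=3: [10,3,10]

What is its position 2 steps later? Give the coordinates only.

[18,3,22]

First: linear, +4 per step → 18 at step 5.
Second: cycles through -5, 3 every 2 steps. Step 5 lands at position 1 of the cycle → 3.
Third: linear, +6 per step → 22 at step 5.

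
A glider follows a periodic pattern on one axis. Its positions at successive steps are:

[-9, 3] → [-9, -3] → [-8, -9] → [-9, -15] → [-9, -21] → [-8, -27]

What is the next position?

The first coordinate repeats the cycle [-9, -9, -8] with period 3; step 6 mod 3 = 0, giving -9.
The second coordinate changes by -6 each step, so at step 6 it is 3 + 6·(-6) = -33.

[-9, -33]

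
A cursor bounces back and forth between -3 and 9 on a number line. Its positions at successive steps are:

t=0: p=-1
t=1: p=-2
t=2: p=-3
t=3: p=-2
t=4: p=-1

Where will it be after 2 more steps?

The value travels 1 per step and bounces off the walls at -3 and 9.
  step 5: -1 → 0
  step 6: 0 → 1

p=1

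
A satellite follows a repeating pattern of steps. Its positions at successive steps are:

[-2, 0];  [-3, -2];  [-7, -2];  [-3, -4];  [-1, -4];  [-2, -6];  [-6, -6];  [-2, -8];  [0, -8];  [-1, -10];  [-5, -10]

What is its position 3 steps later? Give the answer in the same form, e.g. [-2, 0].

[0, -14]

The moves between consecutive positions are [-1, -2], [-4, +0], [+4, -2], [+2, +0], [-1, -2], [-4, +0], [+4, -2], [+2, +0], [-1, -2], [-4, +0]; they repeat the 4-cycle [[-1, -2], [-4, +0], [+4, -2], [+2, +0]].
step 11: apply [+4, -2] → [-1, -12]
step 12: apply [+2, +0] → [1, -12]
step 13: apply [-1, -2] → [0, -14]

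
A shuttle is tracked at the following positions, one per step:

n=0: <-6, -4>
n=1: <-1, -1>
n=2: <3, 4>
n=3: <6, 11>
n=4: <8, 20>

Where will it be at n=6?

<9, 44>

First differences are <+5, +3>, <+4, +5>, <+3, +7>, <+2, +9>; their common second difference is <-1, +2> (constant acceleration).
step 5: <8, 20> + <+1, +11> → <9, 31>
step 6: <9, 31> + <+0, +13> → <9, 44>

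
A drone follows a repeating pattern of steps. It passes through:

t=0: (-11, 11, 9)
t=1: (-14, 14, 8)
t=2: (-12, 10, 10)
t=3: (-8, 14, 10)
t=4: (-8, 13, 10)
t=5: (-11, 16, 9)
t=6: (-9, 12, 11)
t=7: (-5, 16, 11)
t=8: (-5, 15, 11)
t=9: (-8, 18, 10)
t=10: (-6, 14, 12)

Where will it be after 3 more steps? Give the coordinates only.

The moves between consecutive positions are (-3, +3, -1), (+2, -4, +2), (+4, +4, +0), (+0, -1, +0), (-3, +3, -1), (+2, -4, +2), (+4, +4, +0), (+0, -1, +0), (-3, +3, -1), (+2, -4, +2); they repeat the 4-cycle [(-3, +3, -1), (+2, -4, +2), (+4, +4, +0), (+0, -1, +0)].
step 11: apply (+4, +4, +0) → (-2, 18, 12)
step 12: apply (+0, -1, +0) → (-2, 17, 12)
step 13: apply (-3, +3, -1) → (-5, 20, 11)

(-5, 20, 11)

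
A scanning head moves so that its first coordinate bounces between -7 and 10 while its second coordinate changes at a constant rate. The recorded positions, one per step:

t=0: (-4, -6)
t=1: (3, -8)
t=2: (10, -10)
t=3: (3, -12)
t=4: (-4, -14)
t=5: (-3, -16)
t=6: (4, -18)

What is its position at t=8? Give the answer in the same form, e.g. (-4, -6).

The first coordinate travels 7 per step and bounces off the walls at -7 and 10.
  step 7: 4 → 9
  step 8: 9 → 2
The second coordinate changes by -2 each step: at step 8 it is -22.

(2, -22)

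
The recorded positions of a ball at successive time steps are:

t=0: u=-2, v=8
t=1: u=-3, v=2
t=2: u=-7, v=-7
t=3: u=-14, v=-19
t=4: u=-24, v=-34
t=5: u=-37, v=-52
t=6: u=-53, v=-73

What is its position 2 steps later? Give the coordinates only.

u=-94, v=-124

First differences are (-1, -6), (-4, -9), (-7, -12), (-10, -15), (-13, -18), (-16, -21); their common second difference is (-3, -3) (constant acceleration).
step 7: u=-53, v=-73 + (-19, -24) → u=-72, v=-97
step 8: u=-72, v=-97 + (-22, -27) → u=-94, v=-124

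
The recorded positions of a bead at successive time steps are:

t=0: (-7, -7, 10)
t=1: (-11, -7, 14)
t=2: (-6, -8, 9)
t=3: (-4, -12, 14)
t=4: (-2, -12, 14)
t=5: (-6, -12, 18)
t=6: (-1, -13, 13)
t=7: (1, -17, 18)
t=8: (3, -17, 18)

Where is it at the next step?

(-1, -17, 22)

Step-to-step displacements: (-4, +0, +4), (+5, -1, -5), (+2, -4, +5), (+2, +0, +0), (-4, +0, +4), (+5, -1, -5), (+2, -4, +5), (+2, +0, +0) — a repeating cycle of length 4.
step 9: apply (-4, +0, +4) → (-1, -17, 22)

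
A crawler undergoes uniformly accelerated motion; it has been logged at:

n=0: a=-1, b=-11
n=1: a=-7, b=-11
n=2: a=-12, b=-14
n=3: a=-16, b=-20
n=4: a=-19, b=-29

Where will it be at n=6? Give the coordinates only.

a=-22, b=-56

Successive displacements: (-6,+0), (-5,-3), (-4,-6), (-3,-9) — each changes by (+1,-3).
step 5: a=-19, b=-29 + (-2,-12) → a=-21, b=-41
step 6: a=-21, b=-41 + (-1,-15) → a=-22, b=-56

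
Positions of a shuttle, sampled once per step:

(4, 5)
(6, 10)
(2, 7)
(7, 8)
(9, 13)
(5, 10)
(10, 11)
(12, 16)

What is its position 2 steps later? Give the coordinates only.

Step-to-step displacements: (+2, +5), (-4, -3), (+5, +1), (+2, +5), (-4, -3), (+5, +1), (+2, +5) — a repeating cycle of length 3.
step 8: apply (-4, -3) → (8, 13)
step 9: apply (+5, +1) → (13, 14)

(13, 14)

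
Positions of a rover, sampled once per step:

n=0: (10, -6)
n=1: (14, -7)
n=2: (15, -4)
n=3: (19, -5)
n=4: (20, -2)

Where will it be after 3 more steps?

Step-to-step displacements: (+4, -1), (+1, +3), (+4, -1), (+1, +3) — a repeating cycle of length 2.
step 5: apply (+4, -1) → (24, -3)
step 6: apply (+1, +3) → (25, 0)
step 7: apply (+4, -1) → (29, -1)

(29, -1)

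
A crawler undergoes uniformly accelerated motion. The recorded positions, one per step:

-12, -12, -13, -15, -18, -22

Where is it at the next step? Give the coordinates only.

-27

First differences are +0, -1, -2, -3, -4; their common second difference is -1 (constant acceleration).
step 6: -22 − 5 → -27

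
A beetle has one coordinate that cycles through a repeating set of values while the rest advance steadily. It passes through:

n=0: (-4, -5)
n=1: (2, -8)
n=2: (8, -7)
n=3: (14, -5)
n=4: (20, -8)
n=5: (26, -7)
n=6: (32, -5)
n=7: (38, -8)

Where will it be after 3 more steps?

(56, -8)

First: linear, +6 per step → 56 at step 10.
Second: cycles through -5, -8, -7 every 3 steps. Step 10 lands at position 1 of the cycle → -8.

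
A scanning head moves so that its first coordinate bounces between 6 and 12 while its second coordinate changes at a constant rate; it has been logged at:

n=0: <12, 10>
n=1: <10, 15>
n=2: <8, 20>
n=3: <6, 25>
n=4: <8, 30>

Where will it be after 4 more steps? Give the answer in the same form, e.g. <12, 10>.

<8, 50>

The first coordinate travels 2 per step and bounces off the walls at 6 and 12.
  step 5: 8 → 10
  step 6: 10 → 12
  step 7: 12 → 10
  step 8: 10 → 8
The second coordinate changes by +5 each step: at step 8 it is 50.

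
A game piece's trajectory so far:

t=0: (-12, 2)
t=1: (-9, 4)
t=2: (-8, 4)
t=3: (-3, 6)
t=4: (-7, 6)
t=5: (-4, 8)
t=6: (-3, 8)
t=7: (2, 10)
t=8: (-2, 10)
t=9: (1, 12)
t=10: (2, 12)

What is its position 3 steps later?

Step-to-step displacements: (+3, +2), (+1, +0), (+5, +2), (-4, +0), (+3, +2), (+1, +0), (+5, +2), (-4, +0), (+3, +2), (+1, +0) — a repeating cycle of length 4.
step 11: apply (+5, +2) → (7, 14)
step 12: apply (-4, +0) → (3, 14)
step 13: apply (+3, +2) → (6, 16)

(6, 16)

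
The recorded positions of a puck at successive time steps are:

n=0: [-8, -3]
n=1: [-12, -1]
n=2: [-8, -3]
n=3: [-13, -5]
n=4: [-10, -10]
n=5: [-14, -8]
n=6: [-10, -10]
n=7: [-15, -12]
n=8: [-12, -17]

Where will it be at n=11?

Differencing gives [-4, +2], [+4, -2], [-5, -2], [+3, -5], [-4, +2], [+4, -2], [-5, -2], [+3, -5]. This is the pattern [-4, +2], [+4, -2], [-5, -2], [+3, -5] repeated.
step 9: apply [-4, +2] → [-16, -15]
step 10: apply [+4, -2] → [-12, -17]
step 11: apply [-5, -2] → [-17, -19]

[-17, -19]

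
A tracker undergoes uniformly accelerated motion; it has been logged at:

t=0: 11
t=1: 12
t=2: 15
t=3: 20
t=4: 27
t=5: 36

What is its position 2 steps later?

60

First differences are +1, +3, +5, +7, +9; their common second difference is +2 (constant acceleration).
step 6: 36 + 11 → 47
step 7: 47 + 13 → 60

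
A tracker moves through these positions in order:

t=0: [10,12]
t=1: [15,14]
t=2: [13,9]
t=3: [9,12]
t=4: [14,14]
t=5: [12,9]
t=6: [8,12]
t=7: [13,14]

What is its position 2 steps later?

Step-to-step displacements: [+5,+2], [-2,-5], [-4,+3], [+5,+2], [-2,-5], [-4,+3], [+5,+2] — a repeating cycle of length 3.
step 8: apply [-2,-5] → [11,9]
step 9: apply [-4,+3] → [7,12]

[7,12]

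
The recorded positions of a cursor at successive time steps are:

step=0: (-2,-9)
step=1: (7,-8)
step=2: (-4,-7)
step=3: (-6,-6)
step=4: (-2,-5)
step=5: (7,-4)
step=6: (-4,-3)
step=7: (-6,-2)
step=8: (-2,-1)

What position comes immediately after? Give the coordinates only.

The first coordinate repeats the cycle [-2, 7, -4, -6] with period 4; step 9 mod 4 = 1, giving 7.
The second coordinate changes by +1 each step, so at step 9 it is -9 + 9·(1) = 0.

(7,0)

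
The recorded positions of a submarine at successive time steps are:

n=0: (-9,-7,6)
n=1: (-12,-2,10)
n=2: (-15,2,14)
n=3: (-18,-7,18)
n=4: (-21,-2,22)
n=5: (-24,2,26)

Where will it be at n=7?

First: linear, -3 per step → -30 at step 7.
Second: cycles through -7, -2, 2 every 3 steps. Step 7 lands at position 1 of the cycle → -2.
Third: linear, +4 per step → 34 at step 7.

(-30,-2,34)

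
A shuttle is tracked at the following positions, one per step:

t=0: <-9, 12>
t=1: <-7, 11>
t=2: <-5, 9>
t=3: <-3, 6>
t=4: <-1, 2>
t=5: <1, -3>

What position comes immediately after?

Successive displacements: <+2, -1>, <+2, -2>, <+2, -3>, <+2, -4>, <+2, -5> — each changes by <+0, -1>.
step 6: <1, -3> + <+2, -6> → <3, -9>

<3, -9>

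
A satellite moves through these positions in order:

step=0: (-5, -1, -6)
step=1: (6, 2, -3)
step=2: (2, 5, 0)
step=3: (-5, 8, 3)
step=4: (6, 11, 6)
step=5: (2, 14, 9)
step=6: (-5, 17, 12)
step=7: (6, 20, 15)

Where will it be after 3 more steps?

First: cycles through -5, 6, 2 every 3 steps. Step 10 lands at position 1 of the cycle → 6.
Second: linear, +3 per step → 29 at step 10.
Third: linear, +3 per step → 24 at step 10.

(6, 29, 24)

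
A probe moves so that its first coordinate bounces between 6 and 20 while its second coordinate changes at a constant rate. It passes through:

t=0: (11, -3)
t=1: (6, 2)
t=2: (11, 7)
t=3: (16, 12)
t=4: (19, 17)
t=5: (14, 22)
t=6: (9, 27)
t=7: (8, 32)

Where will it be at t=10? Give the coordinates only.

The first coordinate travels 5 per step and bounces off the walls at 6 and 20.
  step 8: 8 → 13
  step 9: 13 → 18
  step 10: 18 → 17
The second coordinate changes by +5 each step: at step 10 it is 47.

(17, 47)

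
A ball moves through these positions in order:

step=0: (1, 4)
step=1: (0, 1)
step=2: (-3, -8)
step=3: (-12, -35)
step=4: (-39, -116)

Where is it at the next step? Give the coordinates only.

The jumps are (-1, -3), (-3, -9), (-9, -27), (-27, -81) — a geometric progression with ratio 3.
step 5: (-39, -116) + (-81, -243) → (-120, -359)

(-120, -359)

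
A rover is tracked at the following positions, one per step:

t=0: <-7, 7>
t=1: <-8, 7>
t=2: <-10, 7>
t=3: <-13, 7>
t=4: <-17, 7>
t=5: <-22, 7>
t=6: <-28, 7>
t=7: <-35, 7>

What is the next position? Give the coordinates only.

<-43, 7>

Successive displacements: <-1, +0>, <-2, +0>, <-3, +0>, <-4, +0>, <-5, +0>, <-6, +0>, <-7, +0> — each changes by <-1, +0>.
step 8: <-35, 7> + <-8, +0> → <-43, 7>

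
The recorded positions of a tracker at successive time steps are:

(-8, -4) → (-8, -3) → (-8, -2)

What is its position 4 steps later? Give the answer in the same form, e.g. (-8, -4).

(-8, 2)

Constant displacement of (+0, +1) per step.
step 3: (-8, -2) + (+0, +1) → (-8, -1)
step 4: (-8, -1) + (+0, +1) → (-8, 0)
step 5: (-8, 0) + (+0, +1) → (-8, 1)
step 6: (-8, 1) + (+0, +1) → (-8, 2)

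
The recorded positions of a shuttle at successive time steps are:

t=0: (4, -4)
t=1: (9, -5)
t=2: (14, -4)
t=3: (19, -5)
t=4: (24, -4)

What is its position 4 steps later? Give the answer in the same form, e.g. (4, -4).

First: linear, +5 per step → 44 at step 8.
Second: cycles through -4, -5 every 2 steps. Step 8 lands at position 0 of the cycle → -4.

(44, -4)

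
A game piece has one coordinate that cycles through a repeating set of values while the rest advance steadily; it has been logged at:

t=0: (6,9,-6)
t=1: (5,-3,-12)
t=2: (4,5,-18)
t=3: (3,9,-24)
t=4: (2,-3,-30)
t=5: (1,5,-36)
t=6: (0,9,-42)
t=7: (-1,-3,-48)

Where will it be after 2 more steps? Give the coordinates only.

(-3,9,-60)

First: linear, -1 per step → -3 at step 9.
Second: cycles through 9, -3, 5 every 3 steps. Step 9 lands at position 0 of the cycle → 9.
Third: linear, -6 per step → -60 at step 9.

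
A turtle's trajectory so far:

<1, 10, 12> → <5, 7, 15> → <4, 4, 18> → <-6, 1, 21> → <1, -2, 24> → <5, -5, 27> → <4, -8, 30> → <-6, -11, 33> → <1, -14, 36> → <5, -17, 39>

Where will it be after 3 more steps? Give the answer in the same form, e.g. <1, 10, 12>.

<1, -26, 48>

First: cycles through 1, 5, 4, -6 every 4 steps. Step 12 lands at position 0 of the cycle → 1.
Second: linear, -3 per step → -26 at step 12.
Third: linear, +3 per step → 48 at step 12.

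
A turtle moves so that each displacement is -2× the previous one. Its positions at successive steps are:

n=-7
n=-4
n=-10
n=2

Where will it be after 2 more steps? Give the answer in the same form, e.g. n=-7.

n=26

Consecutive displacements +3, -6, +12 scale by a factor of -2 each step.
step 4: 2 − 24 → n=-22
step 5: -22 + 48 → n=26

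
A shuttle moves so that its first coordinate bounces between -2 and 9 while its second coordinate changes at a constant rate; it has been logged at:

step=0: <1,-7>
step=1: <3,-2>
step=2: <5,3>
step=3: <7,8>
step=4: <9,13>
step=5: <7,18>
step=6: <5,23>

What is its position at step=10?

The first coordinate travels 2 per step and bounces off the walls at -2 and 9.
  step 7: 5 → 3
  step 8: 3 → 1
  step 9: 1 → -1
  step 10: -1 → -1
The second coordinate changes by +5 each step: at step 10 it is 43.

<-1,43>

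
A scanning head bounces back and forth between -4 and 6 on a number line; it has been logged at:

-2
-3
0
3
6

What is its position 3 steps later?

-3

The value reflects between -4 and 6, moving 3 per step.
  step 5: 6 → 3
  step 6: 3 → 0
  step 7: 0 → -3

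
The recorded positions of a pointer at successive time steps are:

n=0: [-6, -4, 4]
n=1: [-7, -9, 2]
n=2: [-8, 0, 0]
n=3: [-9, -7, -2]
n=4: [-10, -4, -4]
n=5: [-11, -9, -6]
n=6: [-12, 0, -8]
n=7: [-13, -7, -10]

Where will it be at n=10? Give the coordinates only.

[-16, 0, -16]

The first coordinate changes by -1 each step, so at step 10 it is -6 + 10·(-1) = -16.
The second coordinate repeats the cycle [-4, -9, 0, -7] with period 4; step 10 mod 4 = 2, giving 0.
The third coordinate changes by -2 each step, so at step 10 it is 4 + 10·(-2) = -16.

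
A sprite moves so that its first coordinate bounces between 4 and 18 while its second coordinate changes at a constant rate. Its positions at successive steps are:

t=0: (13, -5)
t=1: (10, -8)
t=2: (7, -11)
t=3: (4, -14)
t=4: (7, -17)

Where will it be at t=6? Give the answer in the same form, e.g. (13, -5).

The first coordinate travels 3 per step and bounces off the walls at 4 and 18.
  step 5: 7 → 10
  step 6: 10 → 13
The second coordinate changes by -3 each step: at step 6 it is -23.

(13, -23)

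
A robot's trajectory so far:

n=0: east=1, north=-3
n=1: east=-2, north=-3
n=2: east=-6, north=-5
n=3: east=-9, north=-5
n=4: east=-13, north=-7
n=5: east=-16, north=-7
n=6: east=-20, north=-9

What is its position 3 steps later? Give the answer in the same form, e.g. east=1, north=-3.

east=-30, north=-11

The moves between consecutive positions are (-3,+0), (-4,-2), (-3,+0), (-4,-2), (-3,+0), (-4,-2); they repeat the 2-cycle [(-3,+0), (-4,-2)].
step 7: apply (-3,+0) → east=-23, north=-9
step 8: apply (-4,-2) → east=-27, north=-11
step 9: apply (-3,+0) → east=-30, north=-11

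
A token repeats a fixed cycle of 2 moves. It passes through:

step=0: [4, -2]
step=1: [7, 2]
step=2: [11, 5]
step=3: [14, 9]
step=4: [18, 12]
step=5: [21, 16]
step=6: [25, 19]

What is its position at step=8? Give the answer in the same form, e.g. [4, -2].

The moves between consecutive positions are [+3, +4], [+4, +3], [+3, +4], [+4, +3], [+3, +4], [+4, +3]; they repeat the 2-cycle [[+3, +4], [+4, +3]].
step 7: apply [+3, +4] → [28, 23]
step 8: apply [+4, +3] → [32, 26]

[32, 26]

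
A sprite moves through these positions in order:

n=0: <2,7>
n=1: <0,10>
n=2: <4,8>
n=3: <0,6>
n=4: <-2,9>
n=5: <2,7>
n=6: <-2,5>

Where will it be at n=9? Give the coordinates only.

Step-to-step displacements: <-2,+3>, <+4,-2>, <-4,-2>, <-2,+3>, <+4,-2>, <-4,-2> — a repeating cycle of length 3.
step 7: apply <-2,+3> → <-4,8>
step 8: apply <+4,-2> → <0,6>
step 9: apply <-4,-2> → <-4,4>

<-4,4>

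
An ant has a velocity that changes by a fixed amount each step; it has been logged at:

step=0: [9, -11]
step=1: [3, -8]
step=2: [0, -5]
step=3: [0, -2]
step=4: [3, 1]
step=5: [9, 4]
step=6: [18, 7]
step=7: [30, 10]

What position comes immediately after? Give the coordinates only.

[45, 13]

First differences are [-6, +3], [-3, +3], [+0, +3], [+3, +3], [+6, +3], [+9, +3], [+12, +3]; their common second difference is [+3, +0] (constant acceleration).
step 8: [30, 10] + [+15, +3] → [45, 13]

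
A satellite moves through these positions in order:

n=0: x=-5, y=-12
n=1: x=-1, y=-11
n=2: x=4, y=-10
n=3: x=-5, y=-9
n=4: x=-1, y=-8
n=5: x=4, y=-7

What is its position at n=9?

The x coordinate repeats the cycle [-5, -1, 4] with period 3; step 9 mod 3 = 0, giving -5.
The y coordinate changes by +1 each step, so at step 9 it is -12 + 9·(1) = -3.

x=-5, y=-3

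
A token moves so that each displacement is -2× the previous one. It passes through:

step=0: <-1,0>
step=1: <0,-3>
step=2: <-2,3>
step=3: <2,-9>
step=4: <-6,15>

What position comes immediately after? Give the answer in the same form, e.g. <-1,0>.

The jumps are <+1,-3>, <-2,+6>, <+4,-12>, <-8,+24> — a geometric progression with ratio -2.
step 5: <-6,15> + <+16,-48> → <10,-33>

<10,-33>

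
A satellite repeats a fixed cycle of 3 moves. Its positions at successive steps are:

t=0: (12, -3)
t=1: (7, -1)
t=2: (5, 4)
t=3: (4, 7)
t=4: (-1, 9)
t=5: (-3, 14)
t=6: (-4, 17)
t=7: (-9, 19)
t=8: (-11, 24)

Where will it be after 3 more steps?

(-19, 34)

Differencing gives (-5, +2), (-2, +5), (-1, +3), (-5, +2), (-2, +5), (-1, +3), (-5, +2), (-2, +5). This is the pattern (-5, +2), (-2, +5), (-1, +3) repeated.
step 9: apply (-1, +3) → (-12, 27)
step 10: apply (-5, +2) → (-17, 29)
step 11: apply (-2, +5) → (-19, 34)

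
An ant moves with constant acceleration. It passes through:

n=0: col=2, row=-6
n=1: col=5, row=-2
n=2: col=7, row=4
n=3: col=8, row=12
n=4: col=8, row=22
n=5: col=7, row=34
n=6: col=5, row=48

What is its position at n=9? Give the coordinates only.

Successive displacements: (+3, +4), (+2, +6), (+1, +8), (+0, +10), (-1, +12), (-2, +14) — each changes by (-1, +2).
step 7: col=5, row=48 + (-3, +16) → col=2, row=64
step 8: col=2, row=64 + (-4, +18) → col=-2, row=82
step 9: col=-2, row=82 + (-5, +20) → col=-7, row=102

col=-7, row=102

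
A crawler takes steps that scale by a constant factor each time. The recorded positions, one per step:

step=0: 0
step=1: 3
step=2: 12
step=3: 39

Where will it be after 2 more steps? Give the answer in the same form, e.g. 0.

363

Consecutive displacements +3, +9, +27 scale by a factor of 3 each step.
step 4: 39 + 81 → 120
step 5: 120 + 243 → 363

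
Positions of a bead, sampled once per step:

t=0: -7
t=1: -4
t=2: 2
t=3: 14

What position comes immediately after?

38

The jumps are +3, +6, +12 — a geometric progression with ratio 2.
step 4: 14 + 24 → 38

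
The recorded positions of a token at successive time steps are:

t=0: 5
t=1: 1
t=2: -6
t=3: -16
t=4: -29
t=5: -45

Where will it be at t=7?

First differences are -4, -7, -10, -13, -16; their common second difference is -3 (constant acceleration).
step 6: -45 − 19 → -64
step 7: -64 − 22 → -86

-86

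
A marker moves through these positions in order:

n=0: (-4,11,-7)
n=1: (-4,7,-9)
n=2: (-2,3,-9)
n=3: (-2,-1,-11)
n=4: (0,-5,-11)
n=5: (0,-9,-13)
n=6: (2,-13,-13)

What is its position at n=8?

Step-to-step displacements: (+0,-4,-2), (+2,-4,+0), (+0,-4,-2), (+2,-4,+0), (+0,-4,-2), (+2,-4,+0) — a repeating cycle of length 2.
step 7: apply (+0,-4,-2) → (2,-17,-15)
step 8: apply (+2,-4,+0) → (4,-21,-15)

(4,-21,-15)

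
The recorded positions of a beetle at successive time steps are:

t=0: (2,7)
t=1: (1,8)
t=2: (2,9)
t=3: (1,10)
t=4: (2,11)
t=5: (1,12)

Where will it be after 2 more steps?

(1,14)

First: cycles through 2, 1 every 2 steps. Step 7 lands at position 1 of the cycle → 1.
Second: linear, +1 per step → 14 at step 7.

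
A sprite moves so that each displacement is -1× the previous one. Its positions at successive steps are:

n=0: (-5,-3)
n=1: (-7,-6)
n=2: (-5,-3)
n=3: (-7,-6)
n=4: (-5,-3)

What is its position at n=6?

(-5,-3)

The jumps are (-2,-3), (+2,+3), (-2,-3), (+2,+3) — a geometric progression with ratio -1.
step 5: (-5,-3) + (-2,-3) → (-7,-6)
step 6: (-7,-6) + (+2,+3) → (-5,-3)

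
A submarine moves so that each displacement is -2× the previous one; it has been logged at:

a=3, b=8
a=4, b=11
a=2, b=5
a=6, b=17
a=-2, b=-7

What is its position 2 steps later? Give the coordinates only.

a=-18, b=-55

The jumps are (+1, +3), (-2, -6), (+4, +12), (-8, -24) — a geometric progression with ratio -2.
step 5: a=-2, b=-7 + (+16, +48) → a=14, b=41
step 6: a=14, b=41 + (-32, -96) → a=-18, b=-55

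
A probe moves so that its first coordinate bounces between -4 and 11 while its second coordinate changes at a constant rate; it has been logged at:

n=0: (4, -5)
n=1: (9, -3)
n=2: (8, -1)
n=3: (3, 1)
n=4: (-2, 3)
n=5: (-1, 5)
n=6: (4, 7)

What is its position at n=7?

The first coordinate travels 5 per step and bounces off the walls at -4 and 11.
  step 7: 4 → 9
The second coordinate changes by +2 each step: at step 7 it is 9.

(9, 9)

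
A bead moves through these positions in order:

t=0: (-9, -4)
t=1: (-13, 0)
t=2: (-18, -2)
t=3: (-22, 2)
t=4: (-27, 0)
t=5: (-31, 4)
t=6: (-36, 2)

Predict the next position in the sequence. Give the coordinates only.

The moves between consecutive positions are (-4, +4), (-5, -2), (-4, +4), (-5, -2), (-4, +4), (-5, -2); they repeat the 2-cycle [(-4, +4), (-5, -2)].
step 7: apply (-4, +4) → (-40, 6)

(-40, 6)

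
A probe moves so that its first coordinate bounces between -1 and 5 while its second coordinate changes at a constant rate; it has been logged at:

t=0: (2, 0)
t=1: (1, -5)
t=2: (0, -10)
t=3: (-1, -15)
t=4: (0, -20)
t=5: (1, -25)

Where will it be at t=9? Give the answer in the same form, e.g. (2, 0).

(5, -45)

The first coordinate reflects between -1 and 5, moving 1 per step.
  step 6: 1 → 2
  step 7: 2 → 3
  step 8: 3 → 4
  step 9: 4 → 5
The second coordinate changes by -5 each step: at step 9 it is -45.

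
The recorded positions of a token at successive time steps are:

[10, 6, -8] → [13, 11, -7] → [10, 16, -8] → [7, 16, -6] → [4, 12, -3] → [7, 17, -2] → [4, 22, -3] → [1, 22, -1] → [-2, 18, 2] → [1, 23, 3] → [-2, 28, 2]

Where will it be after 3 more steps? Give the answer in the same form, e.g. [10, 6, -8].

Step-to-step displacements: [+3, +5, +1], [-3, +5, -1], [-3, +0, +2], [-3, -4, +3], [+3, +5, +1], [-3, +5, -1], [-3, +0, +2], [-3, -4, +3], [+3, +5, +1], [-3, +5, -1] — a repeating cycle of length 4.
step 11: apply [-3, +0, +2] → [-5, 28, 4]
step 12: apply [-3, -4, +3] → [-8, 24, 7]
step 13: apply [+3, +5, +1] → [-5, 29, 8]

[-5, 29, 8]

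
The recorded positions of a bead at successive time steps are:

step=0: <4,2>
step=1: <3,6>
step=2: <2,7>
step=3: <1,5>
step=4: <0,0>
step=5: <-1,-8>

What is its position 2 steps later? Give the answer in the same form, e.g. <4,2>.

<-3,-33>

Successive displacements: <-1,+4>, <-1,+1>, <-1,-2>, <-1,-5>, <-1,-8> — each changes by <+0,-3>.
step 6: <-1,-8> + <-1,-11> → <-2,-19>
step 7: <-2,-19> + <-1,-14> → <-3,-33>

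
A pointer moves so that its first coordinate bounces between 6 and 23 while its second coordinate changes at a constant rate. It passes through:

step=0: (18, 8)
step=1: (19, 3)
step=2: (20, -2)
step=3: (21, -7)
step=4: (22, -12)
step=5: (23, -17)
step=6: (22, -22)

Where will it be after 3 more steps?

The first coordinate travels 1 per step and bounces off the walls at 6 and 23.
  step 7: 22 → 21
  step 8: 21 → 20
  step 9: 20 → 19
The second coordinate changes by -5 each step: at step 9 it is -37.

(19, -37)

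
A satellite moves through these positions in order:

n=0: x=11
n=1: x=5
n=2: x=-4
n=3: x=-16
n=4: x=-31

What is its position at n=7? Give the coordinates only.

x=-94

Taking differences between consecutive positions: -6, -9, -12, -15. These grow by -3 each step.
step 5: -31 − 18 → x=-49
step 6: -49 − 21 → x=-70
step 7: -70 − 24 → x=-94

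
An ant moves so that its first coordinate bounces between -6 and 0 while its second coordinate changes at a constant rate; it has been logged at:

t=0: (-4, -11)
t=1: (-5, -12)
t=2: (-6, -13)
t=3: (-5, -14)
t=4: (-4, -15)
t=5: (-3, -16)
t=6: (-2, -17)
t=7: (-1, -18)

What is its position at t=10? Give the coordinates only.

The first coordinate reflects between -6 and 0, moving 1 per step.
  step 8: -1 → 0
  step 9: 0 → -1
  step 10: -1 → -2
The second coordinate changes by -1 each step: at step 10 it is -21.

(-2, -21)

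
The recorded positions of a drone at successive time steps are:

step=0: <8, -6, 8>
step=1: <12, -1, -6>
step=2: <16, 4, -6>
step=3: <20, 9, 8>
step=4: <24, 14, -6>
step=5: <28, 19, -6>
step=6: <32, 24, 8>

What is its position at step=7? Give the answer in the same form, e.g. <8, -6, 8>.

<36, 29, -6>

First: linear, +4 per step → 36 at step 7.
Second: linear, +5 per step → 29 at step 7.
Third: cycles through 8, -6, -6 every 3 steps. Step 7 lands at position 1 of the cycle → -6.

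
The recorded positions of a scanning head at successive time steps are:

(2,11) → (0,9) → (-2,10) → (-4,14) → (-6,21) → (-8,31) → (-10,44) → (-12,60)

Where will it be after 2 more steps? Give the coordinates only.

(-16,101)

First differences are (-2,-2), (-2,+1), (-2,+4), (-2,+7), (-2,+10), (-2,+13), (-2,+16); their common second difference is (+0,+3) (constant acceleration).
step 8: (-12,60) + (-2,+19) → (-14,79)
step 9: (-14,79) + (-2,+22) → (-16,101)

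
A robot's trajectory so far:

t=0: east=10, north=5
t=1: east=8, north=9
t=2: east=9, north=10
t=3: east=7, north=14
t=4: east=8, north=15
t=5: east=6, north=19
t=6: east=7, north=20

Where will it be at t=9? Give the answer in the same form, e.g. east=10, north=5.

east=4, north=29

Differencing gives (-2, +4), (+1, +1), (-2, +4), (+1, +1), (-2, +4), (+1, +1). This is the pattern (-2, +4), (+1, +1) repeated.
step 7: apply (-2, +4) → east=5, north=24
step 8: apply (+1, +1) → east=6, north=25
step 9: apply (-2, +4) → east=4, north=29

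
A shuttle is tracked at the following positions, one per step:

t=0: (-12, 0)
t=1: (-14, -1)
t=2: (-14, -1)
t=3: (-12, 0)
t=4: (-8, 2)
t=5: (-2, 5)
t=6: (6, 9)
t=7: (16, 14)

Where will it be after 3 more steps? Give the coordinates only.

(58, 35)

First differences are (-2, -1), (+0, +0), (+2, +1), (+4, +2), (+6, +3), (+8, +4), (+10, +5); their common second difference is (+2, +1) (constant acceleration).
step 8: (16, 14) + (+12, +6) → (28, 20)
step 9: (28, 20) + (+14, +7) → (42, 27)
step 10: (42, 27) + (+16, +8) → (58, 35)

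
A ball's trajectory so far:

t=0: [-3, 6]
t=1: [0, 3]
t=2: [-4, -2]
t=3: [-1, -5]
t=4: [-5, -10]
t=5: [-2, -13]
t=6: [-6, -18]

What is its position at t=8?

Differencing gives [+3, -3], [-4, -5], [+3, -3], [-4, -5], [+3, -3], [-4, -5]. This is the pattern [+3, -3], [-4, -5] repeated.
step 7: apply [+3, -3] → [-3, -21]
step 8: apply [-4, -5] → [-7, -26]

[-7, -26]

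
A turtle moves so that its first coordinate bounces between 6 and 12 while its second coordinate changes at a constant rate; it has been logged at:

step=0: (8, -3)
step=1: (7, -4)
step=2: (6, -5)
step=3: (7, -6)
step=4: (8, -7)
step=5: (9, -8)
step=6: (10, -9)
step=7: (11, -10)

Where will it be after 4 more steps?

(9, -14)

The first coordinate reflects between 6 and 12, moving 1 per step.
  step 8: 11 → 12
  step 9: 12 → 11
  step 10: 11 → 10
  step 11: 10 → 9
The second coordinate changes by -1 each step: at step 11 it is -14.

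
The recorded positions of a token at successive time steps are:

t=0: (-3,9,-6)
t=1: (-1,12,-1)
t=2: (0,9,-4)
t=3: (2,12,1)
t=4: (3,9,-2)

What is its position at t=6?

(6,9,0)

Step-to-step displacements: (+2,+3,+5), (+1,-3,-3), (+2,+3,+5), (+1,-3,-3) — a repeating cycle of length 2.
step 5: apply (+2,+3,+5) → (5,12,3)
step 6: apply (+1,-3,-3) → (6,9,0)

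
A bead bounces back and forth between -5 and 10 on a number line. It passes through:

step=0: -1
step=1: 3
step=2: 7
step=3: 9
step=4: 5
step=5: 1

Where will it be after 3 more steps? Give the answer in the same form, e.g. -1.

1

The value reflects between -5 and 10, moving 4 per step.
  step 6: 1 → -3
  step 7: -3 → -3
  step 8: -3 → 1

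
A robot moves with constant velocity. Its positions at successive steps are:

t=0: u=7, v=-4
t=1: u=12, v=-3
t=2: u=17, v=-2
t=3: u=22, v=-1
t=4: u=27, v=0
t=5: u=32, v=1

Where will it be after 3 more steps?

u=47, v=4

The position changes by (+5,+1) every step.
step 6: u=32, v=1 + (+5,+1) → u=37, v=2
step 7: u=37, v=2 + (+5,+1) → u=42, v=3
step 8: u=42, v=3 + (+5,+1) → u=47, v=4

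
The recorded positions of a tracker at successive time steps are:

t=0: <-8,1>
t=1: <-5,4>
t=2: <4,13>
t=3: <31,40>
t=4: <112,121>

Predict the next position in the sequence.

Consecutive displacements <+3,+3>, <+9,+9>, <+27,+27>, <+81,+81> scale by a factor of 3 each step.
step 5: <112,121> + <+243,+243> → <355,364>

<355,364>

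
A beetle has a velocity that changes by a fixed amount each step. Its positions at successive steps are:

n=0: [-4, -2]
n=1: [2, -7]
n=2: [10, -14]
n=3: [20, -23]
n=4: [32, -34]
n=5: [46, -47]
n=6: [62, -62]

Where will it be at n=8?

Successive displacements: [+6, -5], [+8, -7], [+10, -9], [+12, -11], [+14, -13], [+16, -15] — each changes by [+2, -2].
step 7: [62, -62] + [+18, -17] → [80, -79]
step 8: [80, -79] + [+20, -19] → [100, -98]

[100, -98]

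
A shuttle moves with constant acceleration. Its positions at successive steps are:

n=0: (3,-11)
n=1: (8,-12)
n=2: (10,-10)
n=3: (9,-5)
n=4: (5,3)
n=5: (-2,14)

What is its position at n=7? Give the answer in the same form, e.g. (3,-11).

First differences are (+5,-1), (+2,+2), (-1,+5), (-4,+8), (-7,+11); their common second difference is (-3,+3) (constant acceleration).
step 6: (-2,14) + (-10,+14) → (-12,28)
step 7: (-12,28) + (-13,+17) → (-25,45)

(-25,45)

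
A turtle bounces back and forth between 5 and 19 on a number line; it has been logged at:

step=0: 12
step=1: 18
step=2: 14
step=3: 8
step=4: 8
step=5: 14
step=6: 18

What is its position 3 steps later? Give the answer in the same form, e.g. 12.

The value reflects between 5 and 19, moving 6 per step.
  step 7: 18 → 12
  step 8: 12 → 6
  step 9: 6 → 10

10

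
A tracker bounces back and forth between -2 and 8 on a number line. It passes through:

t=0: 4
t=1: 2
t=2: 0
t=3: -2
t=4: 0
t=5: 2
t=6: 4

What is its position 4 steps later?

4

The value travels 2 per step and bounces off the walls at -2 and 8.
  step 7: 4 → 6
  step 8: 6 → 8
  step 9: 8 → 6
  step 10: 6 → 4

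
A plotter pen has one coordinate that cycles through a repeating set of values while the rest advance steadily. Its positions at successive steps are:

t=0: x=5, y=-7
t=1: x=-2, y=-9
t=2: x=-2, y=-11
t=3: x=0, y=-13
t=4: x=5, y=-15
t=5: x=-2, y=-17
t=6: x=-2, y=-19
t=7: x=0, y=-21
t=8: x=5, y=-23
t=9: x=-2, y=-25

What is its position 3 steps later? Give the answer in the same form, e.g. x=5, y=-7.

x=5, y=-31

X: cycles through 5, -2, -2, 0 every 4 steps. Step 12 lands at position 0 of the cycle → 5.
Y: linear, -2 per step → -31 at step 12.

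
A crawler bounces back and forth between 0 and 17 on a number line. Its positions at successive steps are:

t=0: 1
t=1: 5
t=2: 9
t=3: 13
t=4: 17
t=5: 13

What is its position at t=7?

5

The value reflects between 0 and 17, moving 4 per step.
  step 6: 13 → 9
  step 7: 9 → 5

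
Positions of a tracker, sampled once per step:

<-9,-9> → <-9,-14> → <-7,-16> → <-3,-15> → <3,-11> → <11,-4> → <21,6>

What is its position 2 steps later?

<47,35>

Taking differences between consecutive positions: <+0,-5>, <+2,-2>, <+4,+1>, <+6,+4>, <+8,+7>, <+10,+10>. These grow by <+2,+3> each step.
step 7: <21,6> + <+12,+13> → <33,19>
step 8: <33,19> + <+14,+16> → <47,35>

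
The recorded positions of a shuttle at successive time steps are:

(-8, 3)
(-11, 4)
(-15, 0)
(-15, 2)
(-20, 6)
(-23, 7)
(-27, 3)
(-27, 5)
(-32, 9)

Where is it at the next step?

Differencing gives (-3, +1), (-4, -4), (+0, +2), (-5, +4), (-3, +1), (-4, -4), (+0, +2), (-5, +4). This is the pattern (-3, +1), (-4, -4), (+0, +2), (-5, +4) repeated.
step 9: apply (-3, +1) → (-35, 10)

(-35, 10)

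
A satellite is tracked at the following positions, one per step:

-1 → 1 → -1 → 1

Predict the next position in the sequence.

-1

The jumps are +2, -2, +2 — a geometric progression with ratio -1.
step 4: 1 − 2 → -1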